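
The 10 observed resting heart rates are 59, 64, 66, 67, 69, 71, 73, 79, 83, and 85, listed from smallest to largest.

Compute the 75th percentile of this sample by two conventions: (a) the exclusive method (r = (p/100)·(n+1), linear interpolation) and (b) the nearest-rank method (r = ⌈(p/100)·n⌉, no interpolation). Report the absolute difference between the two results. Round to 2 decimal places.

1.00

n = 10.
(a) r = 8.25; between ranks 8 (79) and 9 (83): 80.
(b) the nearest-rank method: rank 8 → 79.
|80 − 79| = 1.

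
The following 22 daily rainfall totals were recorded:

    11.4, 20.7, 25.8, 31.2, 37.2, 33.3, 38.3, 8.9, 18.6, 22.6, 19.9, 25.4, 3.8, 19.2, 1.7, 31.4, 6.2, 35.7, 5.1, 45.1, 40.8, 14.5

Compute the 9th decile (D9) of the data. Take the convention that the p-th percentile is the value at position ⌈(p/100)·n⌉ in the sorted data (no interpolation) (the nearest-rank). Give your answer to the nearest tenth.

Sorted: 1.7, 3.8, 5.1, 6.2, 8.9, 11.4, 14.5, 18.6, 19.2, 19.9, 20.7, 22.6, 25.4, 25.8, 31.2, 31.4, 33.3, 35.7, 37.2, 38.3, 40.8, 45.1.
n = 22.
Position = ⌈90/100 · 22⌉ = ⌈19.8⌉ = 20.
The value at rank 20 is 38.3.

38.3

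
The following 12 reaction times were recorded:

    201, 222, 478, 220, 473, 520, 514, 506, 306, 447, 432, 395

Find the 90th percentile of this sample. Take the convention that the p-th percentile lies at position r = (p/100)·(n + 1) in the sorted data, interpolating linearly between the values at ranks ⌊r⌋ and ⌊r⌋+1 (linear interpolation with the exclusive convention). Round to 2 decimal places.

Sorted: 201, 220, 222, 306, 395, 432, 447, 473, 478, 506, 514, 520.
n = 12.
r = (90/100)·(12 + 1) = 11.7.
Rank 11 is 514 and rank 12 is 520.
Interpolate: 514 + 0.7·(520 − 514) = 514 + 0.7·6 = 518.2.

518.20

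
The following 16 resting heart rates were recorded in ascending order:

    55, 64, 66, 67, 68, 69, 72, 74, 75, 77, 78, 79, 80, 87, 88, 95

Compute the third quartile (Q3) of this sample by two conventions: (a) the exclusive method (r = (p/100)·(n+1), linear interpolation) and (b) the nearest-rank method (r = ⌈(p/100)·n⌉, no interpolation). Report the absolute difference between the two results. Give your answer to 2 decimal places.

n = 16.
(a) r = 12.75; between ranks 12 (79) and 13 (80): 79.75.
(b) the nearest-rank method: rank 12 → 79.
|79.75 − 79| = 0.75.

0.75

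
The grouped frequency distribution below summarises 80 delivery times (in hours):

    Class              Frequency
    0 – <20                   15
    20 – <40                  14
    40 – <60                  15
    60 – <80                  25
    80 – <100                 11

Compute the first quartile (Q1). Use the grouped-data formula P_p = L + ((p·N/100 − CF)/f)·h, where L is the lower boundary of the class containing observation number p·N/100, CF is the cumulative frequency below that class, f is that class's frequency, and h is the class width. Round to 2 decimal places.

27.14

N = 80; target position k = 25/100 · 80 = 20.
Cumulative frequencies: 15, 29, 44, 69, 80.
Observation 20 falls in the class 20 – <40.
L = 20, CF = 15, f = 14, h = 20.
P25 = 20 + ((20 − 15)/14)·20 = 20 + 7.14286 = 27.1429.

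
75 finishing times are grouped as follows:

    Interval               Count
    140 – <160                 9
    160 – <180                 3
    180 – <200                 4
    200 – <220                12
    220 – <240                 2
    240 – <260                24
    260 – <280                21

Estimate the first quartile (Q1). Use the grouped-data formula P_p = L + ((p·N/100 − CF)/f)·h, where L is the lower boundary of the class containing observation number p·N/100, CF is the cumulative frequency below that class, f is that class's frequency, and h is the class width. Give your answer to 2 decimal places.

N = 75; target position k = 25/100 · 75 = 18.75.
Cumulative frequencies: 9, 12, 16, 28, 30, 54, 75.
Observation 18.75 falls in the class 200 – <220.
L = 200, CF = 16, f = 12, h = 20.
P25 = 200 + ((18.75 − 16)/12)·20 = 200 + 4.58333 = 204.583.

204.58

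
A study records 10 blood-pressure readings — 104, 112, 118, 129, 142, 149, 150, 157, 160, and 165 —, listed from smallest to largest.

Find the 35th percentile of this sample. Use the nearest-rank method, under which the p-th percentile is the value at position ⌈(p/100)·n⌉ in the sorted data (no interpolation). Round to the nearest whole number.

129

n = 10.
Position = ⌈35/100 · 10⌉ = ⌈3.5⌉ = 4.
The value at rank 4 is 129.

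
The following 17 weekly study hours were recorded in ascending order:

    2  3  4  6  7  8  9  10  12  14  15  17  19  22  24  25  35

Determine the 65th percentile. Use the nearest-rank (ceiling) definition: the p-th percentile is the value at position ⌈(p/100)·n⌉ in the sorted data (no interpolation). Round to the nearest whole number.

17

n = 17.
Position = ⌈65/100 · 17⌉ = ⌈11.05⌉ = 12.
The value at rank 12 is 17.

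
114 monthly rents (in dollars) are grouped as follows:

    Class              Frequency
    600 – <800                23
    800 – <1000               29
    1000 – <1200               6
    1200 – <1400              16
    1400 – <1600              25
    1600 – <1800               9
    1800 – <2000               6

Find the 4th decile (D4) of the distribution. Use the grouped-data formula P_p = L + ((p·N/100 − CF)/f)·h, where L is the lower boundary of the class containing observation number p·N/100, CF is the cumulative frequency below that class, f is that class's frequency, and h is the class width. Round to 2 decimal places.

N = 114; target position k = 40/100 · 114 = 45.6.
Cumulative frequencies: 23, 52, 58, 74, 99, 108, 114.
Observation 45.6 falls in the class 800 – <1000.
L = 800, CF = 23, f = 29, h = 200.
P40 = 800 + ((45.6 − 23)/29)·200 = 800 + 155.862 = 955.862.

955.86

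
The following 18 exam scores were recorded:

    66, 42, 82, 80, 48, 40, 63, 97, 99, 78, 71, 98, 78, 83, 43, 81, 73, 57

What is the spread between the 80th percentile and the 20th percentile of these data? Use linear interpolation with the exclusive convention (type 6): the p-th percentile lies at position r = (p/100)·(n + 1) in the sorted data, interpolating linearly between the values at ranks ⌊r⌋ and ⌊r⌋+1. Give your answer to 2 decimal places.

38.80

Sorted: 40, 42, 43, 48, 57, 63, 66, 71, 73, 78, 78, 80, 81, 82, 83, 97, 98, 99.
n = 18.
P20: r = 3.8; ranks 3–4 are 43, 48; interpolating gives 47.
P80: r = 15.2; ranks 15–16 are 83, 97; interpolating gives 85.8.
Difference: 85.8 − 47 = 38.8.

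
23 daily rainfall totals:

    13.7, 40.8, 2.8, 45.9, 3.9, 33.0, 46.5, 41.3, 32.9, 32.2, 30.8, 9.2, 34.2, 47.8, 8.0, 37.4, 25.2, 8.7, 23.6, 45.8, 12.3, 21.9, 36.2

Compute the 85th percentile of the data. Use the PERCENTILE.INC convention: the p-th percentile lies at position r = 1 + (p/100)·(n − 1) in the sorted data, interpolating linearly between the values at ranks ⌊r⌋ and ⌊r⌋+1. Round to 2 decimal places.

44.45

Sorted: 2.8, 3.9, 8.0, 8.7, 9.2, 12.3, 13.7, 21.9, 23.6, 25.2, 30.8, 32.2, 32.9, 33.0, 34.2, 36.2, 37.4, 40.8, 41.3, 45.8, 45.9, 46.5, 47.8.
n = 23.
r = 1 + (85/100)·(23 − 1) = 1 + 18.7 = 19.7.
Rank 19 is 41.3 and rank 20 is 45.8.
Interpolate: 41.3 + 0.7·(45.8 − 41.3) = 41.3 + 0.7·4.5 = 44.45.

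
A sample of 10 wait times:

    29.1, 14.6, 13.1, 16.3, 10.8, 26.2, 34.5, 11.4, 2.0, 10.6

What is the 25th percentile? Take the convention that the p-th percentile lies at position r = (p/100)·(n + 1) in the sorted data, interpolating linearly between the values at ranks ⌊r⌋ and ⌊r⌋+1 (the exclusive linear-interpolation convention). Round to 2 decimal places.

10.75

Sorted: 2.0, 10.6, 10.8, 11.4, 13.1, 14.6, 16.3, 26.2, 29.1, 34.5.
n = 10.
r = (25/100)·(10 + 1) = 2.75.
Rank 2 is 10.6 and rank 3 is 10.8.
Interpolate: 10.6 + 0.75·(10.8 − 10.6) = 10.6 + 0.75·0.2 = 10.75.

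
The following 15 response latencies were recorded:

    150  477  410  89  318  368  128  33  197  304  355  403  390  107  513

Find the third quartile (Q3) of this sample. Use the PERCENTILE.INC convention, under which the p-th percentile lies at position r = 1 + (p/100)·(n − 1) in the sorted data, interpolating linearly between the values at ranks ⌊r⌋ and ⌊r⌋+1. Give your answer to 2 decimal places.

396.50

Sorted: 33, 89, 107, 128, 150, 197, 304, 318, 355, 368, 390, 403, 410, 477, 513.
n = 15.
r = 1 + (75/100)·(15 − 1) = 1 + 10.5 = 11.5.
Rank 11 is 390 and rank 12 is 403.
Interpolate: 390 + 0.5·(403 − 390) = 390 + 0.5·13 = 396.5.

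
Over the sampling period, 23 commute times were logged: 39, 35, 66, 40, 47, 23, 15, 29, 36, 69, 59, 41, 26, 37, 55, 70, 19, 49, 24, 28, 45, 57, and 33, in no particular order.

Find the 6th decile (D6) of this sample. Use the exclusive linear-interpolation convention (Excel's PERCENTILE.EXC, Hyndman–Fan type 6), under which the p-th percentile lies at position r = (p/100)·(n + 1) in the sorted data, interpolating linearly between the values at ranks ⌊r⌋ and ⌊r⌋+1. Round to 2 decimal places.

Sorted: 15, 19, 23, 24, 26, 28, 29, 33, 35, 36, 37, 39, 40, 41, 45, 47, 49, 55, 57, 59, 66, 69, 70.
n = 23.
r = (60/100)·(23 + 1) = 14.4.
Rank 14 is 41 and rank 15 is 45.
Interpolate: 41 + 0.4·(45 − 41) = 41 + 0.4·4 = 42.6.

42.60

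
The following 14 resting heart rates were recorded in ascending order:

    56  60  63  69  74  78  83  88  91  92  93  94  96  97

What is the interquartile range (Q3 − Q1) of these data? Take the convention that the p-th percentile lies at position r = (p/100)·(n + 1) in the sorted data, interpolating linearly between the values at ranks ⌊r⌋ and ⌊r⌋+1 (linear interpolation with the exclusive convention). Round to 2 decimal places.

25.75

n = 14.
P25: r = 3.75; ranks 3–4 are 63, 69; interpolating gives 67.5.
P75: r = 11.25; ranks 11–12 are 93, 94; interpolating gives 93.25.
Difference: 93.25 − 67.5 = 25.75.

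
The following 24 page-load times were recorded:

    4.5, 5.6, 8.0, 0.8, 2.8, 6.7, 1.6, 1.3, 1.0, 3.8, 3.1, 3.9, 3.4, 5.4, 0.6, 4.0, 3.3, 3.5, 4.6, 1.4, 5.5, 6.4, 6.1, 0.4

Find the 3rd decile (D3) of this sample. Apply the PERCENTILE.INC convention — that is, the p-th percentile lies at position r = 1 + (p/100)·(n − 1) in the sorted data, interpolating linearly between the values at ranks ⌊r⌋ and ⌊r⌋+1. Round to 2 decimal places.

2.68

Sorted: 0.4, 0.6, 0.8, 1.0, 1.3, 1.4, 1.6, 2.8, 3.1, 3.3, 3.4, 3.5, 3.8, 3.9, 4.0, 4.5, 4.6, 5.4, 5.5, 5.6, 6.1, 6.4, 6.7, 8.0.
n = 24.
r = 1 + (30/100)·(24 − 1) = 1 + 6.9 = 7.9.
Rank 7 is 1.6 and rank 8 is 2.8.
Interpolate: 1.6 + 0.9·(2.8 − 1.6) = 1.6 + 0.9·1.2 = 2.68.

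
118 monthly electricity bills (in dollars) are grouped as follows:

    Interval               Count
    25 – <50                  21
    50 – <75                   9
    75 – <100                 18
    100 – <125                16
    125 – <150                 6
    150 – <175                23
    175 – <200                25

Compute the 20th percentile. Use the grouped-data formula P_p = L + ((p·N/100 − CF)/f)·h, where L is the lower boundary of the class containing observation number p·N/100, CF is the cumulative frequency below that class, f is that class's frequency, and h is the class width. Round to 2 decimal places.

57.22

N = 118; target position k = 20/100 · 118 = 23.6.
Cumulative frequencies: 21, 30, 48, 64, 70, 93, 118.
Observation 23.6 falls in the class 50 – <75.
L = 50, CF = 21, f = 9, h = 25.
P20 = 50 + ((23.6 − 21)/9)·25 = 50 + 7.22222 = 57.2222.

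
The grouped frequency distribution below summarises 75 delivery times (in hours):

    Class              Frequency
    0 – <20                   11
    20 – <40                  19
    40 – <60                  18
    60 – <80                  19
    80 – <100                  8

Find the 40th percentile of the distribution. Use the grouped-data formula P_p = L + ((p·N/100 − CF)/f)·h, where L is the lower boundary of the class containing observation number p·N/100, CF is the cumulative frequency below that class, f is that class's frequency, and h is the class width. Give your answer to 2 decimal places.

N = 75; target position k = 40/100 · 75 = 30.
Cumulative frequencies: 11, 30, 48, 67, 75.
Observation 30 falls in the class 20 – <40.
L = 20, CF = 11, f = 19, h = 20.
P40 = 20 + ((30 − 11)/19)·20 = 20 + 20 = 40.

40.00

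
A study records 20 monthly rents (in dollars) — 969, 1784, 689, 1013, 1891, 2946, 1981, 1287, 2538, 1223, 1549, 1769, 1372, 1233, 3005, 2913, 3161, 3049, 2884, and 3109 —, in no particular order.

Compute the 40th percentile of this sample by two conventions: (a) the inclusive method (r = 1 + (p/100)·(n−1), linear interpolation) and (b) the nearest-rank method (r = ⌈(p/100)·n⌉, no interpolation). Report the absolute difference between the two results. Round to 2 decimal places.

132.00

Sorted: 689, 969, 1013, 1223, 1233, 1287, 1372, 1549, 1769, 1784, 1891, 1981, 2538, 2884, 2913, 2946, 3005, 3049, 3109, 3161.
n = 20.
(a) r = 8.6; between ranks 8 (1549) and 9 (1769): 1681.
(b) the nearest-rank method: rank 8 → 1549.
|1681 − 1549| = 132.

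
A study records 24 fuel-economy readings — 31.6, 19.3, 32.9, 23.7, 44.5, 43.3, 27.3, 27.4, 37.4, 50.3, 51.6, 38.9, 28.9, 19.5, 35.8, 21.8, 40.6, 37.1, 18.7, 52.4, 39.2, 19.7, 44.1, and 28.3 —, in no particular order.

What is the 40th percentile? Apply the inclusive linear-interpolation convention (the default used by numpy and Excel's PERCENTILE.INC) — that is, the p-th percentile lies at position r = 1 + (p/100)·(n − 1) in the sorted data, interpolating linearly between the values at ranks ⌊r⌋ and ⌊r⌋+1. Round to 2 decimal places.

29.44

Sorted: 18.7, 19.3, 19.5, 19.7, 21.8, 23.7, 27.3, 27.4, 28.3, 28.9, 31.6, 32.9, 35.8, 37.1, 37.4, 38.9, 39.2, 40.6, 43.3, 44.1, 44.5, 50.3, 51.6, 52.4.
n = 24.
r = 1 + (40/100)·(24 − 1) = 1 + 9.2 = 10.2.
Rank 10 is 28.9 and rank 11 is 31.6.
Interpolate: 28.9 + 0.2·(31.6 − 28.9) = 28.9 + 0.2·2.7 = 29.44.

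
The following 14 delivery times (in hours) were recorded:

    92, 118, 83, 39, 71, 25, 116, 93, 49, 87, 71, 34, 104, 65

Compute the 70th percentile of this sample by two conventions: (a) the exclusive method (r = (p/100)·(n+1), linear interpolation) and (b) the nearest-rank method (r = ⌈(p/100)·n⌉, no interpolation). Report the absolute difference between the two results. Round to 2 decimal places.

Sorted: 25, 34, 39, 49, 65, 71, 71, 83, 87, 92, 93, 104, 116, 118.
n = 14.
(a) r = 10.5; between ranks 10 (92) and 11 (93): 92.5.
(b) the nearest-rank method: rank 10 → 92.
|92.5 − 92| = 0.5.

0.50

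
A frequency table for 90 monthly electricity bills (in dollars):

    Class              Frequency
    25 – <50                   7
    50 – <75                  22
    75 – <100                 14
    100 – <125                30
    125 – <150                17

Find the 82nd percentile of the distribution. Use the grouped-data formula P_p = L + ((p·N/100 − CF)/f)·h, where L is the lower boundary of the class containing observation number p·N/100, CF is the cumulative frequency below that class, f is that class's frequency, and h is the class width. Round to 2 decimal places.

126.18

N = 90; target position k = 82/100 · 90 = 73.8.
Cumulative frequencies: 7, 29, 43, 73, 90.
Observation 73.8 falls in the class 125 – <150.
L = 125, CF = 73, f = 17, h = 25.
P82 = 125 + ((73.8 − 73)/17)·25 = 125 + 1.17647 = 126.176.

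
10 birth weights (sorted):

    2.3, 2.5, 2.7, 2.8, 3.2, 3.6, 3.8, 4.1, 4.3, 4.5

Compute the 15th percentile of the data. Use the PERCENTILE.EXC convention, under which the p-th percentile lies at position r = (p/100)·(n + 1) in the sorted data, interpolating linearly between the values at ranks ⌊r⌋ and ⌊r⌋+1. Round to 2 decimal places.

2.43

n = 10.
r = (15/100)·(10 + 1) = 1.65.
Rank 1 is 2.3 and rank 2 is 2.5.
Interpolate: 2.3 + 0.65·(2.5 − 2.3) = 2.3 + 0.65·0.2 = 2.43.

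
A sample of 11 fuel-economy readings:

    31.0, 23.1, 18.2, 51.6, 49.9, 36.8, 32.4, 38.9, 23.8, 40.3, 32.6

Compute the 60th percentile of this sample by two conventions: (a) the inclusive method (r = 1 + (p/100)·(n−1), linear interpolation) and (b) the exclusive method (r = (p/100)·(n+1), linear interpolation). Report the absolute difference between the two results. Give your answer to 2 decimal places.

Sorted: 18.2, 23.1, 23.8, 31.0, 32.4, 32.6, 36.8, 38.9, 40.3, 49.9, 51.6.
n = 11.
(a) r = 7 → value at rank 7 = 36.8.
(b) r = 7.2; between ranks 7 (36.8) and 8 (38.9): 37.22.
|36.8 − 37.22| = 0.42.

0.42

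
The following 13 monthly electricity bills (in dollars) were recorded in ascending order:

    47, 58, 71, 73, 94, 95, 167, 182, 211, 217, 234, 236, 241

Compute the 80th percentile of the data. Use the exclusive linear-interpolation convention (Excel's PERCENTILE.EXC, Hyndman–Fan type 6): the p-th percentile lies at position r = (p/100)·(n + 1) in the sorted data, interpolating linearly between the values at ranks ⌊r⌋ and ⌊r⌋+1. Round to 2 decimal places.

n = 13.
r = (80/100)·(13 + 1) = 11.2.
Rank 11 is 234 and rank 12 is 236.
Interpolate: 234 + 0.2·(236 − 234) = 234 + 0.2·2 = 234.4.

234.40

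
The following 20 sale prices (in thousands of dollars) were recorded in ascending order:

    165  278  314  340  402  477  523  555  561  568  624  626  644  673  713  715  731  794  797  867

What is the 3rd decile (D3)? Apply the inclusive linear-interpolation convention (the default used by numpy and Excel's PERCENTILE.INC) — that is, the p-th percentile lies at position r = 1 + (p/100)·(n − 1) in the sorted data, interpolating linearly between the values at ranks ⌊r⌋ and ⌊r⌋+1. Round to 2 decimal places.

n = 20.
r = 1 + (30/100)·(20 − 1) = 1 + 5.7 = 6.7.
Rank 6 is 477 and rank 7 is 523.
Interpolate: 477 + 0.7·(523 − 477) = 477 + 0.7·46 = 509.2.

509.20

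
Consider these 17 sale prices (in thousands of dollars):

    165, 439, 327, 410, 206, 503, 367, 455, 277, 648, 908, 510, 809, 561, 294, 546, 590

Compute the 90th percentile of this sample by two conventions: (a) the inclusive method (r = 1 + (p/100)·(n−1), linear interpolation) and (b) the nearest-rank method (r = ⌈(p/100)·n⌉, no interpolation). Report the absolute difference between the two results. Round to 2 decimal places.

Sorted: 165, 206, 277, 294, 327, 367, 410, 439, 455, 503, 510, 546, 561, 590, 648, 809, 908.
n = 17.
(a) r = 15.4; between ranks 15 (648) and 16 (809): 712.4.
(b) the nearest-rank method: rank 16 → 809.
|712.4 − 809| = 96.6.

96.60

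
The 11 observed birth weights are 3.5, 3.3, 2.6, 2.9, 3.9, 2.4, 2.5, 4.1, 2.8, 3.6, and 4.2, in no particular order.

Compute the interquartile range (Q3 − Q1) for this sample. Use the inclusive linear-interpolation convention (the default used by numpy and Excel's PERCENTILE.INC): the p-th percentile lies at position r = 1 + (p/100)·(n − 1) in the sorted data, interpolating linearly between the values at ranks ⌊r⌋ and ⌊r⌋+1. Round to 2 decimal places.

Sorted: 2.4, 2.5, 2.6, 2.8, 2.9, 3.3, 3.5, 3.6, 3.9, 4.1, 4.2.
n = 11.
P25: r = 3.5; ranks 3–4 are 2.6, 2.8; interpolating gives 2.7.
P75: r = 8.5; ranks 8–9 are 3.6, 3.9; interpolating gives 3.75.
Difference: 3.75 − 2.7 = 1.05.

1.05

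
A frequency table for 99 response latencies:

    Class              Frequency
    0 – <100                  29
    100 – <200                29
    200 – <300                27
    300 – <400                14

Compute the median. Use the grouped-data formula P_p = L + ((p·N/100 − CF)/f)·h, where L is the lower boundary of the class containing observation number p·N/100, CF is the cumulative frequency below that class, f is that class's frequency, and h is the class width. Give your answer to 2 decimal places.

N = 99; target position k = 50/100 · 99 = 49.5.
Cumulative frequencies: 29, 58, 85, 99.
Observation 49.5 falls in the class 100 – <200.
L = 100, CF = 29, f = 29, h = 100.
P50 = 100 + ((49.5 − 29)/29)·100 = 100 + 70.6897 = 170.69.

170.69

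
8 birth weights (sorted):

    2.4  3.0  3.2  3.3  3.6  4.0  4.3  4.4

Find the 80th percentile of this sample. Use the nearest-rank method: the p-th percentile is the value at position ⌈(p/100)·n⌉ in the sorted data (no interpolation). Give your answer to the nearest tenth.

n = 8.
Position = ⌈80/100 · 8⌉ = ⌈6.4⌉ = 7.
The value at rank 7 is 4.3.

4.3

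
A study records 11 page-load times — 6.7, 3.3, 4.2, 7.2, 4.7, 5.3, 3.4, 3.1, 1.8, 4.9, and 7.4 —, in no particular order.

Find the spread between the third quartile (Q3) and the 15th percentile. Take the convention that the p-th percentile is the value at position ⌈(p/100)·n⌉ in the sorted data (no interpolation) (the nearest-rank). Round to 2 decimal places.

3.60

Sorted: 1.8, 3.1, 3.3, 3.4, 4.2, 4.7, 4.9, 5.3, 6.7, 7.2, 7.4.
n = 11.
P15: rank ⌈15/100·11⌉ = 2 → 3.1.
P75: rank ⌈75/100·11⌉ = 9 → 6.7.
Difference: 6.7 − 3.1 = 3.6.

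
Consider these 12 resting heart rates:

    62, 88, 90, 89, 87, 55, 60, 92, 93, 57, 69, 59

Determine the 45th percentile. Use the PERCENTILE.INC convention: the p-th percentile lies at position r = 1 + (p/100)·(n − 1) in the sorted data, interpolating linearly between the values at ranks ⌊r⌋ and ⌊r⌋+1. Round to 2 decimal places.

Sorted: 55, 57, 59, 60, 62, 69, 87, 88, 89, 90, 92, 93.
n = 12.
r = 1 + (45/100)·(12 − 1) = 1 + 4.95 = 5.95.
Rank 5 is 62 and rank 6 is 69.
Interpolate: 62 + 0.95·(69 − 62) = 62 + 0.95·7 = 68.65.

68.65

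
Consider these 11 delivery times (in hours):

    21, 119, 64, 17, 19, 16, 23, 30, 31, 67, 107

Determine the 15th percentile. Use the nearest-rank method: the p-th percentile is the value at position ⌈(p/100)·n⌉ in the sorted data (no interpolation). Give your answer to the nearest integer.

Sorted: 16, 17, 19, 21, 23, 30, 31, 64, 67, 107, 119.
n = 11.
Position = ⌈15/100 · 11⌉ = ⌈1.65⌉ = 2.
The value at rank 2 is 17.

17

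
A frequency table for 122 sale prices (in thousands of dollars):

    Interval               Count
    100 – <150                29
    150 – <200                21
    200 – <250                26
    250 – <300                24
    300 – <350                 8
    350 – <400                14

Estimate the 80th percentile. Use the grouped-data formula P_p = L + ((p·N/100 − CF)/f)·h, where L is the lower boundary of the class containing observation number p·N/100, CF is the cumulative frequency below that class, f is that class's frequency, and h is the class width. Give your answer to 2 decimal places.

295.00

N = 122; target position k = 80/100 · 122 = 97.6.
Cumulative frequencies: 29, 50, 76, 100, 108, 122.
Observation 97.6 falls in the class 250 – <300.
L = 250, CF = 76, f = 24, h = 50.
P80 = 250 + ((97.6 − 76)/24)·50 = 250 + 45 = 295.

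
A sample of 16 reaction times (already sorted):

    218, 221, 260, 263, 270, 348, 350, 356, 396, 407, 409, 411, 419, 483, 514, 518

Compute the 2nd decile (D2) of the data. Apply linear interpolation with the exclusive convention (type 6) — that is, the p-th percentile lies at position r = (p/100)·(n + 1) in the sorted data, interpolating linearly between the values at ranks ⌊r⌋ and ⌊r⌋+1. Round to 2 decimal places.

n = 16.
r = (20/100)·(16 + 1) = 3.4.
Rank 3 is 260 and rank 4 is 263.
Interpolate: 260 + 0.4·(263 − 260) = 260 + 0.4·3 = 261.2.

261.20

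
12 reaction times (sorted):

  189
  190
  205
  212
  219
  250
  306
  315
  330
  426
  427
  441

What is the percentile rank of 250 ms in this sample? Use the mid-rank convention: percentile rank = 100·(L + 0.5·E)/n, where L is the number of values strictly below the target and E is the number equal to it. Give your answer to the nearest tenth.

Count below 250: L = 5; count equal: E = 1; n = 12.
Percentile rank = 100·(5 + 0.5·1)/12 = 100·5.5/12 = 45.83.

45.8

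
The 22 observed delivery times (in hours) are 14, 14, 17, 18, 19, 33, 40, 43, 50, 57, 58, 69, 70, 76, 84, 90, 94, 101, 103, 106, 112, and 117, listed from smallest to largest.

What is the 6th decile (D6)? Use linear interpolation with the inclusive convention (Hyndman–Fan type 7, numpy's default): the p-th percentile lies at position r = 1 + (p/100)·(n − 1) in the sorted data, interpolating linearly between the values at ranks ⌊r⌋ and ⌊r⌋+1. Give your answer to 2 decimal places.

n = 22.
r = 1 + (60/100)·(22 − 1) = 1 + 12.6 = 13.6.
Rank 13 is 70 and rank 14 is 76.
Interpolate: 70 + 0.6·(76 − 70) = 70 + 0.6·6 = 73.6.

73.60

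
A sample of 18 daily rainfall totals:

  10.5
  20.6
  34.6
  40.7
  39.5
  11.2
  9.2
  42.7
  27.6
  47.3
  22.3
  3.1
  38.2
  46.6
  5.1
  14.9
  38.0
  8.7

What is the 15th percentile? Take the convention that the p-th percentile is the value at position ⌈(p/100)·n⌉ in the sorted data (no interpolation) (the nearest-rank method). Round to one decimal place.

Sorted: 3.1, 5.1, 8.7, 9.2, 10.5, 11.2, 14.9, 20.6, 22.3, 27.6, 34.6, 38.0, 38.2, 39.5, 40.7, 42.7, 46.6, 47.3.
n = 18.
Position = ⌈15/100 · 18⌉ = ⌈2.7⌉ = 3.
The value at rank 3 is 8.7.

8.7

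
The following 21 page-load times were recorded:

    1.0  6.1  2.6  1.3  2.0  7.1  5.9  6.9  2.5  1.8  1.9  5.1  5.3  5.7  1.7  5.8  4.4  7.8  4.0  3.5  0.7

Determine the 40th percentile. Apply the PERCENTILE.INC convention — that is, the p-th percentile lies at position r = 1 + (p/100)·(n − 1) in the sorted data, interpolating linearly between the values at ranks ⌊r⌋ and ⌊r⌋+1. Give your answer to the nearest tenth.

Sorted: 0.7, 1.0, 1.3, 1.7, 1.8, 1.9, 2.0, 2.5, 2.6, 3.5, 4.0, 4.4, 5.1, 5.3, 5.7, 5.8, 5.9, 6.1, 6.9, 7.1, 7.8.
n = 21.
r = 1 + (40/100)·(21 − 1) = 1 + 8 = 9.
r is an integer, so P40 is the value at rank 9: 2.6.

2.6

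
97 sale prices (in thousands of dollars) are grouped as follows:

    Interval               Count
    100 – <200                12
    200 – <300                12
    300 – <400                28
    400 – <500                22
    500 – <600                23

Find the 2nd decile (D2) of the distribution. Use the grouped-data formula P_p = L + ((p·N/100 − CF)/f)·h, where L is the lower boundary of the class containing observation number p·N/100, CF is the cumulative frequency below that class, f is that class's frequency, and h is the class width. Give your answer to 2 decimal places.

N = 97; target position k = 20/100 · 97 = 19.4.
Cumulative frequencies: 12, 24, 52, 74, 97.
Observation 19.4 falls in the class 200 – <300.
L = 200, CF = 12, f = 12, h = 100.
P20 = 200 + ((19.4 − 12)/12)·100 = 200 + 61.6667 = 261.667.

261.67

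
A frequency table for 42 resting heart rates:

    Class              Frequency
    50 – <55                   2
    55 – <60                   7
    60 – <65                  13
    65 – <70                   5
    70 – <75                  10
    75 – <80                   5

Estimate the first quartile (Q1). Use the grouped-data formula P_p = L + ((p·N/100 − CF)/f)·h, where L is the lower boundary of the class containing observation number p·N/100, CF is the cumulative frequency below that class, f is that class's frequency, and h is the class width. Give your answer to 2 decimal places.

60.58

N = 42; target position k = 25/100 · 42 = 10.5.
Cumulative frequencies: 2, 9, 22, 27, 37, 42.
Observation 10.5 falls in the class 60 – <65.
L = 60, CF = 9, f = 13, h = 5.
P25 = 60 + ((10.5 − 9)/13)·5 = 60 + 0.576923 = 60.5769.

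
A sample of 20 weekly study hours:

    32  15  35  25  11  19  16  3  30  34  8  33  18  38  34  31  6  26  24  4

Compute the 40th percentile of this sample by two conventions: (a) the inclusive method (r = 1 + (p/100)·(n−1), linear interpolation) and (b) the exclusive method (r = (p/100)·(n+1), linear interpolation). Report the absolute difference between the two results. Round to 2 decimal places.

Sorted: 3, 4, 6, 8, 11, 15, 16, 18, 19, 24, 25, 26, 30, 31, 32, 33, 34, 34, 35, 38.
n = 20.
(a) r = 8.6; between ranks 8 (18) and 9 (19): 18.6.
(b) r = 8.4; between ranks 8 (18) and 9 (19): 18.4.
|18.6 − 18.4| = 0.2.

0.20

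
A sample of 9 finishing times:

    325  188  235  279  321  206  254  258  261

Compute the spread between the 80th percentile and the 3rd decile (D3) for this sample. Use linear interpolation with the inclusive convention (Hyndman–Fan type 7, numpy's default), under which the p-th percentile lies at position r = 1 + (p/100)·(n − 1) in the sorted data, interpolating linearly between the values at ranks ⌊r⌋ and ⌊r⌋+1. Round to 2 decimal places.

Sorted: 188, 206, 235, 254, 258, 261, 279, 321, 325.
n = 9.
P30: r = 3.4; ranks 3–4 are 235, 254; interpolating gives 242.6.
P80: r = 7.4; ranks 7–8 are 279, 321; interpolating gives 295.8.
Difference: 295.8 − 242.6 = 53.2.

53.20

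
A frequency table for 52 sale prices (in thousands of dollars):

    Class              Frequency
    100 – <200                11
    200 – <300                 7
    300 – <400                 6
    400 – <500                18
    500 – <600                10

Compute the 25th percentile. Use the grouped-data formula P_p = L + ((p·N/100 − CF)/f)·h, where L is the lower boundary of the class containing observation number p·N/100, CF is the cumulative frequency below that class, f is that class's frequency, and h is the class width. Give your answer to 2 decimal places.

N = 52; target position k = 25/100 · 52 = 13.
Cumulative frequencies: 11, 18, 24, 42, 52.
Observation 13 falls in the class 200 – <300.
L = 200, CF = 11, f = 7, h = 100.
P25 = 200 + ((13 − 11)/7)·100 = 200 + 28.5714 = 228.571.

228.57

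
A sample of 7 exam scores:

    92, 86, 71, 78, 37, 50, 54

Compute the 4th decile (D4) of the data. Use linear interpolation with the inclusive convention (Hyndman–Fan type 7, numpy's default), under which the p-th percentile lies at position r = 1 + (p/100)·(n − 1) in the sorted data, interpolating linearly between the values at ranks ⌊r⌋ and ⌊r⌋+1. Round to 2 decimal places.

Sorted: 37, 50, 54, 71, 78, 86, 92.
n = 7.
r = 1 + (40/100)·(7 − 1) = 1 + 2.4 = 3.4.
Rank 3 is 54 and rank 4 is 71.
Interpolate: 54 + 0.4·(71 − 54) = 54 + 0.4·17 = 60.8.

60.80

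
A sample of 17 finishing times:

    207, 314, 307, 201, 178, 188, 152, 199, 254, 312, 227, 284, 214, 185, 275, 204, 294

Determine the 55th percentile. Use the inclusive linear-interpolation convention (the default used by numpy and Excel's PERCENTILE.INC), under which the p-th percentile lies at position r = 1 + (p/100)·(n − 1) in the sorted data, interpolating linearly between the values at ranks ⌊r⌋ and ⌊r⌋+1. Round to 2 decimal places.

Sorted: 152, 178, 185, 188, 199, 201, 204, 207, 214, 227, 254, 275, 284, 294, 307, 312, 314.
n = 17.
r = 1 + (55/100)·(17 − 1) = 1 + 8.8 = 9.8.
Rank 9 is 214 and rank 10 is 227.
Interpolate: 214 + 0.8·(227 − 214) = 214 + 0.8·13 = 224.4.

224.40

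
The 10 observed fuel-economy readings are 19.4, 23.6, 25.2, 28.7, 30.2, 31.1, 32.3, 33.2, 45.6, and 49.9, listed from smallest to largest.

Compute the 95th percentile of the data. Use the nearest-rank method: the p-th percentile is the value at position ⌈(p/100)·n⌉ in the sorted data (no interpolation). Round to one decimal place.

49.9

n = 10.
Position = ⌈95/100 · 10⌉ = ⌈9.5⌉ = 10.
The value at rank 10 is 49.9.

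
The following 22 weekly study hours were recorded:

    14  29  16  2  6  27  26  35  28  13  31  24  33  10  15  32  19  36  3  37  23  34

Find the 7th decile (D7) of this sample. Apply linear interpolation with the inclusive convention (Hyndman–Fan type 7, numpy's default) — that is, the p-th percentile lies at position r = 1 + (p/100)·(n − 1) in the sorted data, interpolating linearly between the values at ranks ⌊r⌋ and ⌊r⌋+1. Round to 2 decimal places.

30.40

Sorted: 2, 3, 6, 10, 13, 14, 15, 16, 19, 23, 24, 26, 27, 28, 29, 31, 32, 33, 34, 35, 36, 37.
n = 22.
r = 1 + (70/100)·(22 − 1) = 1 + 14.7 = 15.7.
Rank 15 is 29 and rank 16 is 31.
Interpolate: 29 + 0.7·(31 − 29) = 29 + 0.7·2 = 30.4.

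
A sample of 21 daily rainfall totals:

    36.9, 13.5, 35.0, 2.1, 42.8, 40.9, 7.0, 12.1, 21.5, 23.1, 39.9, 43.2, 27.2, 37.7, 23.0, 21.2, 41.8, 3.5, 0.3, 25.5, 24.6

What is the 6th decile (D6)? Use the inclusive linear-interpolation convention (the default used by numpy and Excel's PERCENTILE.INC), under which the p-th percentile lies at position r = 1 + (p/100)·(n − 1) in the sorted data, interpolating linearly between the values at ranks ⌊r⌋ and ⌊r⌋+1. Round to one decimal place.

27.2

Sorted: 0.3, 2.1, 3.5, 7.0, 12.1, 13.5, 21.2, 21.5, 23.0, 23.1, 24.6, 25.5, 27.2, 35.0, 36.9, 37.7, 39.9, 40.9, 41.8, 42.8, 43.2.
n = 21.
r = 1 + (60/100)·(21 − 1) = 1 + 12 = 13.
r is an integer, so P60 is the value at rank 13: 27.2.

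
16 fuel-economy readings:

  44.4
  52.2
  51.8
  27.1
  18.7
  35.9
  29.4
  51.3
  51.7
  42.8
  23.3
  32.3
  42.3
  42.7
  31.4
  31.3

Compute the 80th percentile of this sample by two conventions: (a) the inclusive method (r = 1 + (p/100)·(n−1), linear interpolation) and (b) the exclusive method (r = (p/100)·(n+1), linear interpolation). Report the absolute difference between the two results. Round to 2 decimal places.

0.24

Sorted: 18.7, 23.3, 27.1, 29.4, 31.3, 31.4, 32.3, 35.9, 42.3, 42.7, 42.8, 44.4, 51.3, 51.7, 51.8, 52.2.
n = 16.
(a) r = 13 → value at rank 13 = 51.3.
(b) r = 13.6; between ranks 13 (51.3) and 14 (51.7): 51.54.
|51.3 − 51.54| = 0.24.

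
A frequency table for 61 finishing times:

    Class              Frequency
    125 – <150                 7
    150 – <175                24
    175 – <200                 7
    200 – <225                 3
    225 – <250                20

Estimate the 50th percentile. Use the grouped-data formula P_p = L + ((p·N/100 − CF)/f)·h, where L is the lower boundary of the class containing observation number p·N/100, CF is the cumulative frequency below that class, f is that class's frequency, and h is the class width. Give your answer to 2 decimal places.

174.48

N = 61; target position k = 50/100 · 61 = 30.5.
Cumulative frequencies: 7, 31, 38, 41, 61.
Observation 30.5 falls in the class 150 – <175.
L = 150, CF = 7, f = 24, h = 25.
P50 = 150 + ((30.5 − 7)/24)·25 = 150 + 24.4792 = 174.479.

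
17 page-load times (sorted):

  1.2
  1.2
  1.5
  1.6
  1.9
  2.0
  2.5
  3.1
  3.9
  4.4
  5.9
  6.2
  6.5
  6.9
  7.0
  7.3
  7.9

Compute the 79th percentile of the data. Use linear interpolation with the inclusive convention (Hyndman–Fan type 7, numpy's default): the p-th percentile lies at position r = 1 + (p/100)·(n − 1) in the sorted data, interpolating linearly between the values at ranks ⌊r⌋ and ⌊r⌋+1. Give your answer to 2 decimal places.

n = 17.
r = 1 + (79/100)·(17 − 1) = 1 + 12.64 = 13.64.
Rank 13 is 6.5 and rank 14 is 6.9.
Interpolate: 6.5 + 0.64·(6.9 − 6.5) = 6.5 + 0.64·0.4 = 6.756.

6.76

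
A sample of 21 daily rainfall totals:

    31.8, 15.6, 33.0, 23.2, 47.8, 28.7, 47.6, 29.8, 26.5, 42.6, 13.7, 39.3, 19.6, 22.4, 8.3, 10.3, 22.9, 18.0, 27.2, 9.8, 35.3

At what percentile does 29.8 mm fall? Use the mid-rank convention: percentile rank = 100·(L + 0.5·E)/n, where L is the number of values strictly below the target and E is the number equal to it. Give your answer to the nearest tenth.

64.3

Sorted: 8.3, 9.8, 10.3, 13.7, 15.6, 18.0, 19.6, 22.4, 22.9, 23.2, 26.5, 27.2, 28.7, 29.8, 31.8, 33.0, 35.3, 39.3, 42.6, 47.6, 47.8.
Count below 29.8: L = 13; count equal: E = 1; n = 21.
Percentile rank = 100·(13 + 0.5·1)/21 = 100·13.5/21 = 64.29.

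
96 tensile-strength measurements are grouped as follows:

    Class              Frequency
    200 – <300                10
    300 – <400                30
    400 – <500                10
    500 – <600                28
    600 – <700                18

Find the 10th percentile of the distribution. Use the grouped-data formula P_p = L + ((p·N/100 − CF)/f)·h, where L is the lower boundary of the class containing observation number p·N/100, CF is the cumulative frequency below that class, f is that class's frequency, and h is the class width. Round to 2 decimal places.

N = 96; target position k = 10/100 · 96 = 9.6.
Cumulative frequencies: 10, 40, 50, 78, 96.
Observation 9.6 falls in the class 200 – <300.
L = 200, CF = 0, f = 10, h = 100.
P10 = 200 + ((9.6 − 0)/10)·100 = 200 + 96 = 296.

296.00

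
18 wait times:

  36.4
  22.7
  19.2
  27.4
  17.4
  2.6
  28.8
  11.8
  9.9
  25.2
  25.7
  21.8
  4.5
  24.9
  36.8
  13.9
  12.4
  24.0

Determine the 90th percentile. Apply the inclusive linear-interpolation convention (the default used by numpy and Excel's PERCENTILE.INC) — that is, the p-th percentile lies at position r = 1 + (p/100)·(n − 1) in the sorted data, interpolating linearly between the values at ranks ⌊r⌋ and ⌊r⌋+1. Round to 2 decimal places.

Sorted: 2.6, 4.5, 9.9, 11.8, 12.4, 13.9, 17.4, 19.2, 21.8, 22.7, 24.0, 24.9, 25.2, 25.7, 27.4, 28.8, 36.4, 36.8.
n = 18.
r = 1 + (90/100)·(18 − 1) = 1 + 15.3 = 16.3.
Rank 16 is 28.8 and rank 17 is 36.4.
Interpolate: 28.8 + 0.3·(36.4 − 28.8) = 28.8 + 0.3·7.6 = 31.08.

31.08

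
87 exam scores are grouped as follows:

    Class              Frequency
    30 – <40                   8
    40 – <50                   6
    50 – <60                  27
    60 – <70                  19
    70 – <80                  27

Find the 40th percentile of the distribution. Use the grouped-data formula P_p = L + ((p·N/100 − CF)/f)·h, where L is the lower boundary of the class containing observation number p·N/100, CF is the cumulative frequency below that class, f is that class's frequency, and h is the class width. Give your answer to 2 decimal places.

N = 87; target position k = 40/100 · 87 = 34.8.
Cumulative frequencies: 8, 14, 41, 60, 87.
Observation 34.8 falls in the class 50 – <60.
L = 50, CF = 14, f = 27, h = 10.
P40 = 50 + ((34.8 − 14)/27)·10 = 50 + 7.7037 = 57.7037.

57.70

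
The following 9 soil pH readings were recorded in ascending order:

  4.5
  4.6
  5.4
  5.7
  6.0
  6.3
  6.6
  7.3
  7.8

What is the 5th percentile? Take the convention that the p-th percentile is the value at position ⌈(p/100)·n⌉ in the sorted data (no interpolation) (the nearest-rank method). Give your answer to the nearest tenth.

4.5

n = 9.
Position = ⌈5/100 · 9⌉ = ⌈0.45⌉ = 1.
The value at rank 1 is 4.5.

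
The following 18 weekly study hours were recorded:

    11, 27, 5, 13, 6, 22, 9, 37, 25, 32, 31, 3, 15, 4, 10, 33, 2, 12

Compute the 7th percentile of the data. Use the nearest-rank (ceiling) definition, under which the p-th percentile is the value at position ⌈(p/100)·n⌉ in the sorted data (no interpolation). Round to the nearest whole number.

3

Sorted: 2, 3, 4, 5, 6, 9, 10, 11, 12, 13, 15, 22, 25, 27, 31, 32, 33, 37.
n = 18.
Position = ⌈7/100 · 18⌉ = ⌈1.26⌉ = 2.
The value at rank 2 is 3.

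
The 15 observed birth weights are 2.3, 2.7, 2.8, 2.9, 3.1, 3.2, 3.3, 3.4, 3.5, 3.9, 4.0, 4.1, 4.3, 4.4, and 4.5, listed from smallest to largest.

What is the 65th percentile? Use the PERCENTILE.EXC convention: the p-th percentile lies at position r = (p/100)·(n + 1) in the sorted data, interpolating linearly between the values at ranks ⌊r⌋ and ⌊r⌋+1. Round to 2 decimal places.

3.94

n = 15.
r = (65/100)·(15 + 1) = 10.4.
Rank 10 is 3.9 and rank 11 is 4.0.
Interpolate: 3.9 + 0.4·(4.0 − 3.9) = 3.9 + 0.4·0.1 = 3.94.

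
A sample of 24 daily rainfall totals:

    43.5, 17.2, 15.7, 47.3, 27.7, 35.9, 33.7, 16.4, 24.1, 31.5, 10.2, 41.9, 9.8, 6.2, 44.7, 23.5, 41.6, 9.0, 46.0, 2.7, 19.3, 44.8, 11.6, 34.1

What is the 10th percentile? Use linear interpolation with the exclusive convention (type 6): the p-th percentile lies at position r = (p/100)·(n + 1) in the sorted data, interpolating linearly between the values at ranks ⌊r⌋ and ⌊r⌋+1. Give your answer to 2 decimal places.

Sorted: 2.7, 6.2, 9.0, 9.8, 10.2, 11.6, 15.7, 16.4, 17.2, 19.3, 23.5, 24.1, 27.7, 31.5, 33.7, 34.1, 35.9, 41.6, 41.9, 43.5, 44.7, 44.8, 46.0, 47.3.
n = 24.
r = (10/100)·(24 + 1) = 2.5.
Rank 2 is 6.2 and rank 3 is 9.0.
Interpolate: 6.2 + 0.5·(9.0 − 6.2) = 6.2 + 0.5·2.8 = 7.6.

7.60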